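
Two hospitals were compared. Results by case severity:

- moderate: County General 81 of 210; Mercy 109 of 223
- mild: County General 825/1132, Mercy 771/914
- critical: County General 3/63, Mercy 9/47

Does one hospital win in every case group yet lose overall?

No

Moderate: County General 81/210 = 38.6%, Mercy 109/223 = 48.9% → Mercy
Mild: County General 825/1132 = 72.9%, Mercy 771/914 = 84.4% → Mercy
Critical: County General 3/63 = 4.8%, Mercy 9/47 = 19.1% → Mercy
Overall: County General 909/1405 = 64.7%, Mercy 889/1184 = 75.1% → Mercy
Mercy wins overall and in every case group — no reversal.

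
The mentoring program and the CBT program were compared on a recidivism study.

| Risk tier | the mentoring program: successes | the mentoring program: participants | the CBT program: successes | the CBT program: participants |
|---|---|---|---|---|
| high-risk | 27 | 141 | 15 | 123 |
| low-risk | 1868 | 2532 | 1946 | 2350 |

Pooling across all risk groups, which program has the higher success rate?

High-risk: the mentoring program 27/141 = 19.1%, the CBT program 15/123 = 12.2% → the mentoring program
Low-risk: the mentoring program 1868/2532 = 73.8%, the CBT program 1946/2350 = 82.8% → the CBT program
Overall: the mentoring program 1895/2673 = 70.9%, the CBT program 1961/2473 = 79.3% → the CBT program
(Neither sweeps every risk group, but the CBT program has the higher pooled rate.)

the CBT program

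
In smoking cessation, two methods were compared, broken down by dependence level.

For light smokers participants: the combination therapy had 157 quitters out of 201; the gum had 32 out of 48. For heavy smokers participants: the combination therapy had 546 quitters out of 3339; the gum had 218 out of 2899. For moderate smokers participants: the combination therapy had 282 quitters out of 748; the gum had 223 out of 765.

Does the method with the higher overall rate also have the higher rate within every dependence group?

Yes

Light smokers: the combination therapy 157/201 = 78.1%, the gum 32/48 = 66.7% → the combination therapy
Heavy smokers: the combination therapy 546/3339 = 16.4%, the gum 218/2899 = 7.5% → the combination therapy
Moderate smokers: the combination therapy 282/748 = 37.7%, the gum 223/765 = 29.2% → the combination therapy
Overall: the combination therapy 985/4288 = 23.0%, the gum 473/3712 = 12.7% → the combination therapy
The combination therapy wins overall and in every dependence group — no reversal.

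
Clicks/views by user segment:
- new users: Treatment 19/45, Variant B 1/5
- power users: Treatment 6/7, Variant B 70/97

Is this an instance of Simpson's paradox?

New users: Treatment 19/45 = 42.2%, Variant B 1/5 = 20.0% → Treatment
Power users: Treatment 6/7 = 85.7%, Variant B 70/97 = 72.2% → Treatment
Overall: Treatment 25/52 = 48.1%, Variant B 71/102 = 69.6% → Variant B
Treatment wins each user group but Variant B wins overall — the comparison reverses. Treatment's views skew toward new users, which has a lower base rate.

Yes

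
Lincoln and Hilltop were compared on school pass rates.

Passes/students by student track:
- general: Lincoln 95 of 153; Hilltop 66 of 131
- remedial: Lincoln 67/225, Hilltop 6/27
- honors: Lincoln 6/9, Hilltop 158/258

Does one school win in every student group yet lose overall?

Yes

General: Lincoln 95/153 = 62.1%, Hilltop 66/131 = 50.4% → Lincoln
Remedial: Lincoln 67/225 = 29.8%, Hilltop 6/27 = 22.2% → Lincoln
Honors: Lincoln 6/9 = 66.7%, Hilltop 158/258 = 61.2% → Lincoln
Overall: Lincoln 168/387 = 43.4%, Hilltop 230/416 = 55.3% → Hilltop
Lincoln wins each student group but Hilltop wins overall — the comparison reverses. Lincoln's students skew toward remedial, which has a lower base rate.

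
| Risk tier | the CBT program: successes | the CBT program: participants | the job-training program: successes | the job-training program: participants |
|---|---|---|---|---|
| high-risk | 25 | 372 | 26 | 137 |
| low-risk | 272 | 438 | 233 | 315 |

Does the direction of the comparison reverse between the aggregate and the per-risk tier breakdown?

No

High-risk: the CBT program 25/372 = 6.7%, the job-training program 26/137 = 19.0% → the job-training program
Low-risk: the CBT program 272/438 = 62.1%, the job-training program 233/315 = 74.0% → the job-training program
Overall: the CBT program 297/810 = 36.7%, the job-training program 259/452 = 57.3% → the job-training program
The job-training program wins overall and in every risk group — no reversal.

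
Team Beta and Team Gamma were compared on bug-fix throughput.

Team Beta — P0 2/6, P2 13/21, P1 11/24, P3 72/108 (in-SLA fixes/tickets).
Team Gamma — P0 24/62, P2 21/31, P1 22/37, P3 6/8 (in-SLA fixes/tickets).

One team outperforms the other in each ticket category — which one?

P0: Team Beta 2/6 = 33.3%, Team Gamma 24/62 = 38.7% → Team Gamma
P2: Team Beta 13/21 = 61.9%, Team Gamma 21/31 = 67.7% → Team Gamma
P1: Team Beta 11/24 = 45.8%, Team Gamma 22/37 = 59.5% → Team Gamma
P3: Team Beta 72/108 = 66.7%, Team Gamma 6/8 = 75.0% → Team Gamma
Team Gamma has the higher rate in all 4 groups.

Team Gamma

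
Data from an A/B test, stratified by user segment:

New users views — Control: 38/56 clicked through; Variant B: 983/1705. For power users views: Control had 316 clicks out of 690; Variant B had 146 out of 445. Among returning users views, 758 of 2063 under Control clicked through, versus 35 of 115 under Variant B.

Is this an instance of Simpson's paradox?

Yes

New users: Control 38/56 = 67.9%, Variant B 983/1705 = 57.7% → Control
Power users: Control 316/690 = 45.8%, Variant B 146/445 = 32.8% → Control
Returning users: Control 758/2063 = 36.7%, Variant B 35/115 = 30.4% → Control
Overall: Control 1112/2809 = 39.6%, Variant B 1164/2265 = 51.4% → Variant B
Control wins each user group but Variant B wins overall — the comparison reverses. Control's views skew toward returning users, which has a lower base rate.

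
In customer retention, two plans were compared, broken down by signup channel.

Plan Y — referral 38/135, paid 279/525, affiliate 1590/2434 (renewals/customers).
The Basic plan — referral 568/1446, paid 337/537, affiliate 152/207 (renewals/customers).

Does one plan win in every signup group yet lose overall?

Yes

Referral: Plan Y 38/135 = 28.1%, the Basic plan 568/1446 = 39.3% → the Basic plan
Paid: Plan Y 279/525 = 53.1%, the Basic plan 337/537 = 62.8% → the Basic plan
Affiliate: Plan Y 1590/2434 = 65.3%, the Basic plan 152/207 = 73.4% → the Basic plan
Overall: Plan Y 1907/3094 = 61.6%, the Basic plan 1057/2190 = 48.3% → Plan Y
The Basic plan wins each signup group but Plan Y wins overall — the comparison reverses. The Basic plan's customers skew toward referral, which has a lower base rate.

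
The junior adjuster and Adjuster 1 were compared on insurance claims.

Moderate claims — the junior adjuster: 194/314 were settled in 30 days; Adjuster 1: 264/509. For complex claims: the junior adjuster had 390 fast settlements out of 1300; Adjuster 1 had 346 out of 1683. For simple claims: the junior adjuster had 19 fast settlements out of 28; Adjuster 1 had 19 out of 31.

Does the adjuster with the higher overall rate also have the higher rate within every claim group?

Yes

Moderate: the junior adjuster 194/314 = 61.8%, Adjuster 1 264/509 = 51.9% → the junior adjuster
Complex: the junior adjuster 390/1300 = 30.0%, Adjuster 1 346/1683 = 20.6% → the junior adjuster
Simple: the junior adjuster 19/28 = 67.9%, Adjuster 1 19/31 = 61.3% → the junior adjuster
Overall: the junior adjuster 603/1642 = 36.7%, Adjuster 1 629/2223 = 28.3% → the junior adjuster
The junior adjuster wins overall and in every claim group — no reversal.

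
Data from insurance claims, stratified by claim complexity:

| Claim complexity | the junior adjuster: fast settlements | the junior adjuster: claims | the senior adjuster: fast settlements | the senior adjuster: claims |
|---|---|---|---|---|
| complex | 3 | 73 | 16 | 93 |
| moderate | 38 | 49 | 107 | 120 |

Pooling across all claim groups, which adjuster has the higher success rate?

Complex: the junior adjuster 3/73 = 4.1%, the senior adjuster 16/93 = 17.2% → the senior adjuster
Moderate: the junior adjuster 38/49 = 77.6%, the senior adjuster 107/120 = 89.2% → the senior adjuster
Overall: the junior adjuster 41/122 = 33.6%, the senior adjuster 123/213 = 57.7% → the senior adjuster

the senior adjuster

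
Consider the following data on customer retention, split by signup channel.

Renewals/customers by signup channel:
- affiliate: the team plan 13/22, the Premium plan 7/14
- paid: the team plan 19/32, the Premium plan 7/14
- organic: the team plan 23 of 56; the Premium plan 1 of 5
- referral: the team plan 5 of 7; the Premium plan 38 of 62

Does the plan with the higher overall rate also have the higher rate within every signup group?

Affiliate: the team plan 13/22 = 59.1%, the Premium plan 7/14 = 50.0% → the team plan
Paid: the team plan 19/32 = 59.4%, the Premium plan 7/14 = 50.0% → the team plan
Organic: the team plan 23/56 = 41.1%, the Premium plan 1/5 = 20.0% → the team plan
Referral: the team plan 5/7 = 71.4%, the Premium plan 38/62 = 61.3% → the team plan
Overall: the team plan 60/117 = 51.3%, the Premium plan 53/95 = 55.8% → the Premium plan
The team plan wins each signup group but the Premium plan wins overall — the comparison reverses. The team plan's customers skew toward organic, which has a lower base rate.

No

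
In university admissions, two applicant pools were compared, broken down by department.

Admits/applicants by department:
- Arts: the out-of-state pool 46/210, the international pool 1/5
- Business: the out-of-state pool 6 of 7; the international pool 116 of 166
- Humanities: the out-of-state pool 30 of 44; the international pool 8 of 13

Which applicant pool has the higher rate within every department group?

Arts: the out-of-state pool 46/210 = 21.9%, the international pool 1/5 = 20.0% → the out-of-state pool
Business: the out-of-state pool 6/7 = 85.7%, the international pool 116/166 = 69.9% → the out-of-state pool
Humanities: the out-of-state pool 30/44 = 68.2%, the international pool 8/13 = 61.5% → the out-of-state pool
The out-of-state pool has the higher rate in all 3 groups.

the out-of-state pool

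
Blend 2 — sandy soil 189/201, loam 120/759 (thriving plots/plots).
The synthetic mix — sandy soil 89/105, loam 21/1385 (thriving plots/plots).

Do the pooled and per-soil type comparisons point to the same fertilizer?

Sandy soil: Blend 2 189/201 = 94.0%, the synthetic mix 89/105 = 84.8% → Blend 2
Loam: Blend 2 120/759 = 15.8%, the synthetic mix 21/1385 = 1.5% → Blend 2
Overall: Blend 2 309/960 = 32.2%, the synthetic mix 110/1490 = 7.4% → Blend 2
Blend 2 wins overall and in every soil group — no reversal.

Yes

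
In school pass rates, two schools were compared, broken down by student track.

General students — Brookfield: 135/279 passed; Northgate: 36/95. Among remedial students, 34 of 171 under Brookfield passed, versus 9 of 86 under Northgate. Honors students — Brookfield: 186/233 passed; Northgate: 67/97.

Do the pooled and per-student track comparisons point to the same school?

Yes

General: Brookfield 135/279 = 48.4%, Northgate 36/95 = 37.9% → Brookfield
Remedial: Brookfield 34/171 = 19.9%, Northgate 9/86 = 10.5% → Brookfield
Honors: Brookfield 186/233 = 79.8%, Northgate 67/97 = 69.1% → Brookfield
Overall: Brookfield 355/683 = 52.0%, Northgate 112/278 = 40.3% → Brookfield
Brookfield wins overall and in every student group — no reversal.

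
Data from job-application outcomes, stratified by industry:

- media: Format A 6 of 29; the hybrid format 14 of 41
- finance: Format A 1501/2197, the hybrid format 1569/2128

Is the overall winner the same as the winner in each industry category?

Media: Format A 6/29 = 20.7%, the hybrid format 14/41 = 34.1% → the hybrid format
Finance: Format A 1501/2197 = 68.3%, the hybrid format 1569/2128 = 73.7% → the hybrid format
Overall: Format A 1507/2226 = 67.7%, the hybrid format 1583/2169 = 73.0% → the hybrid format
The hybrid format wins overall and in every industry group — no reversal.

Yes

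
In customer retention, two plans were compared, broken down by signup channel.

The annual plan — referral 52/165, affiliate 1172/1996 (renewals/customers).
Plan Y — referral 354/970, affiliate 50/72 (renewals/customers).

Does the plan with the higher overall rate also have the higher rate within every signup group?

No

Referral: the annual plan 52/165 = 31.5%, Plan Y 354/970 = 36.5% → Plan Y
Affiliate: the annual plan 1172/1996 = 58.7%, Plan Y 50/72 = 69.4% → Plan Y
Overall: the annual plan 1224/2161 = 56.6%, Plan Y 404/1042 = 38.8% → the annual plan
Plan Y wins each signup group but the annual plan wins overall — the comparison reverses. Plan Y's customers skew toward referral, which has a lower base rate.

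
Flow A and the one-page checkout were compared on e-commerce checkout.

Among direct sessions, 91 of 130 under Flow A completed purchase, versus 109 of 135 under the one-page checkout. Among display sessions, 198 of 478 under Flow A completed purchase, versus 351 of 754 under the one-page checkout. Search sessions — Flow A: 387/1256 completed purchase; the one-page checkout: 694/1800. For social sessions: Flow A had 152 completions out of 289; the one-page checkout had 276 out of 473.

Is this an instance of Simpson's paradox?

Direct: Flow A 91/130 = 70.0%, the one-page checkout 109/135 = 80.7% → the one-page checkout
Display: Flow A 198/478 = 41.4%, the one-page checkout 351/754 = 46.6% → the one-page checkout
Search: Flow A 387/1256 = 30.8%, the one-page checkout 694/1800 = 38.6% → the one-page checkout
Social: Flow A 152/289 = 52.6%, the one-page checkout 276/473 = 58.4% → the one-page checkout
Overall: Flow A 828/2153 = 38.5%, the one-page checkout 1430/3162 = 45.2% → the one-page checkout
The one-page checkout wins overall and in every traffic group — no reversal.

No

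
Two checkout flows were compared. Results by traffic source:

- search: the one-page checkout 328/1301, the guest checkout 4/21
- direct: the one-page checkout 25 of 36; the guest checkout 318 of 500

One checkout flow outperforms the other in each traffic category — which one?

the one-page checkout

Search: the one-page checkout 328/1301 = 25.2%, the guest checkout 4/21 = 19.0% → the one-page checkout
Direct: the one-page checkout 25/36 = 69.4%, the guest checkout 318/500 = 63.6% → the one-page checkout
The one-page checkout has the higher rate in both groups.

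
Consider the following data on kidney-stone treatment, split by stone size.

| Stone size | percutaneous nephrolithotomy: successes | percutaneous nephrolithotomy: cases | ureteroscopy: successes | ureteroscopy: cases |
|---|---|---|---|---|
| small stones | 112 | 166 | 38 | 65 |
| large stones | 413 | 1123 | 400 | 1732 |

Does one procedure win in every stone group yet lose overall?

Small stones: percutaneous nephrolithotomy 112/166 = 67.5%, ureteroscopy 38/65 = 58.5% → percutaneous nephrolithotomy
Large stones: percutaneous nephrolithotomy 413/1123 = 36.8%, ureteroscopy 400/1732 = 23.1% → percutaneous nephrolithotomy
Overall: percutaneous nephrolithotomy 525/1289 = 40.7%, ureteroscopy 438/1797 = 24.4% → percutaneous nephrolithotomy
Percutaneous nephrolithotomy wins overall and in every stone group — no reversal.

No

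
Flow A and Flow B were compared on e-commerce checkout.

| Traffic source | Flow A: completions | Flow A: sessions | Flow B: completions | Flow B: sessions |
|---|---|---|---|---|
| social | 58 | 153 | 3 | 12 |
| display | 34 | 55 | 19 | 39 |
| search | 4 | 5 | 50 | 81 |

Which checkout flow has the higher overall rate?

Flow B

Social: Flow A 58/153 = 37.9%, Flow B 3/12 = 25.0% → Flow A
Display: Flow A 34/55 = 61.8%, Flow B 19/39 = 48.7% → Flow A
Search: Flow A 4/5 = 80.0%, Flow B 50/81 = 61.7% → Flow A
Overall: Flow A 96/213 = 45.1%, Flow B 72/132 = 54.5% → Flow B
(Flow A wins every traffic group but Flow B wins overall — Flow A's sessions skew toward the low-rate social group.)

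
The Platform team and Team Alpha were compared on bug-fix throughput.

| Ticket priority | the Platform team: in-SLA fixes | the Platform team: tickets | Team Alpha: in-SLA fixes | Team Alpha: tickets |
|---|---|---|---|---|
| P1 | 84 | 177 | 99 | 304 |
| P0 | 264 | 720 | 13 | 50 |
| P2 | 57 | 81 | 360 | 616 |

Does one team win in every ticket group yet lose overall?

P1: the Platform team 84/177 = 47.5%, Team Alpha 99/304 = 32.6% → the Platform team
P0: the Platform team 264/720 = 36.7%, Team Alpha 13/50 = 26.0% → the Platform team
P2: the Platform team 57/81 = 70.4%, Team Alpha 360/616 = 58.4% → the Platform team
Overall: the Platform team 405/978 = 41.4%, Team Alpha 472/970 = 48.7% → Team Alpha
The Platform team wins each ticket group but Team Alpha wins overall — the comparison reverses. The Platform team's tickets skew toward P0, which has a lower base rate.

Yes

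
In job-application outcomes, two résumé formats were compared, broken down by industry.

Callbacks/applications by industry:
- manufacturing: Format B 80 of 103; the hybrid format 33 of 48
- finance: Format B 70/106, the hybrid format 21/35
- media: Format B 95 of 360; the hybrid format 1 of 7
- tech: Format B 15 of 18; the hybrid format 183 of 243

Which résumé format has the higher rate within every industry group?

Format B

Manufacturing: Format B 80/103 = 77.7%, the hybrid format 33/48 = 68.8% → Format B
Finance: Format B 70/106 = 66.0%, the hybrid format 21/35 = 60.0% → Format B
Media: Format B 95/360 = 26.4%, the hybrid format 1/7 = 14.3% → Format B
Tech: Format B 15/18 = 83.3%, the hybrid format 183/243 = 75.3% → Format B
Format B has the higher rate in all 4 groups.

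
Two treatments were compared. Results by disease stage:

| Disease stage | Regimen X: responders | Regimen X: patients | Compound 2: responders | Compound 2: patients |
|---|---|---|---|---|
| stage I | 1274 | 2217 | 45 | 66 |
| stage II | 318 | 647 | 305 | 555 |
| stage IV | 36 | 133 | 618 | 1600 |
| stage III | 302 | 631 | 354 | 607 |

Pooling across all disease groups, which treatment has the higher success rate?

Regimen X

Stage I: Regimen X 1274/2217 = 57.5%, Compound 2 45/66 = 68.2% → Compound 2
Stage II: Regimen X 318/647 = 49.1%, Compound 2 305/555 = 55.0% → Compound 2
Stage IV: Regimen X 36/133 = 27.1%, Compound 2 618/1600 = 38.6% → Compound 2
Stage III: Regimen X 302/631 = 47.9%, Compound 2 354/607 = 58.3% → Compound 2
Overall: Regimen X 1930/3628 = 53.2%, Compound 2 1322/2828 = 46.7% → Regimen X
(Compound 2 wins every disease group but Regimen X wins overall — Compound 2's patients skew toward the low-rate stage IV group.)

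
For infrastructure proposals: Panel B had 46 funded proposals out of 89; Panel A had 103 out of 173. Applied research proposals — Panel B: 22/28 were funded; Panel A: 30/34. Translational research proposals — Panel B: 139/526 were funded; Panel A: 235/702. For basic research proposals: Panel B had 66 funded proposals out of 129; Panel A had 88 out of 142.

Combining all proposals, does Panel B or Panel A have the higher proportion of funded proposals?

Infrastructure: Panel B 46/89 = 51.7%, Panel A 103/173 = 59.5% → Panel A
Applied research: Panel B 22/28 = 78.6%, Panel A 30/34 = 88.2% → Panel A
Translational research: Panel B 139/526 = 26.4%, Panel A 235/702 = 33.5% → Panel A
Basic research: Panel B 66/129 = 51.2%, Panel A 88/142 = 62.0% → Panel A
Overall: Panel B 273/772 = 35.4%, Panel A 456/1051 = 43.4% → Panel A

Panel A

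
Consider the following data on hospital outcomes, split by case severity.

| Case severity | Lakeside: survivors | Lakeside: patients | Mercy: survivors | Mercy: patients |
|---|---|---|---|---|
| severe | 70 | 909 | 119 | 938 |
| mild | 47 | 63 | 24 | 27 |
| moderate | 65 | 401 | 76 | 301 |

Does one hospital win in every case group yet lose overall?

Severe: Lakeside 70/909 = 7.7%, Mercy 119/938 = 12.7% → Mercy
Mild: Lakeside 47/63 = 74.6%, Mercy 24/27 = 88.9% → Mercy
Moderate: Lakeside 65/401 = 16.2%, Mercy 76/301 = 25.2% → Mercy
Overall: Lakeside 182/1373 = 13.3%, Mercy 219/1266 = 17.3% → Mercy
Mercy wins overall and in every case group — no reversal.

No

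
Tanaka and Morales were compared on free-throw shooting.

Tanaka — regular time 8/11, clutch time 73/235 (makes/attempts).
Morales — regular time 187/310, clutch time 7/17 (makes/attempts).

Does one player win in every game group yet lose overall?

Regular time: Tanaka 8/11 = 72.7%, Morales 187/310 = 60.3% → Tanaka
Clutch time: Tanaka 73/235 = 31.1%, Morales 7/17 = 41.2% → Morales
Overall: Tanaka 81/246 = 32.9%, Morales 194/327 = 59.3% → Morales
Neither sweeps: Tanaka wins 1 of 2 groups, Morales wins 1. Morales wins overall but not every group — no Simpson reversal.

No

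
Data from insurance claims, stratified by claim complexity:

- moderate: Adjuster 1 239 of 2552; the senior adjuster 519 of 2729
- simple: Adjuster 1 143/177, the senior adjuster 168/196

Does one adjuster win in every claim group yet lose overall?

No

Moderate: Adjuster 1 239/2552 = 9.4%, the senior adjuster 519/2729 = 19.0% → the senior adjuster
Simple: Adjuster 1 143/177 = 80.8%, the senior adjuster 168/196 = 85.7% → the senior adjuster
Overall: Adjuster 1 382/2729 = 14.0%, the senior adjuster 687/2925 = 23.5% → the senior adjuster
The senior adjuster wins overall and in every claim group — no reversal.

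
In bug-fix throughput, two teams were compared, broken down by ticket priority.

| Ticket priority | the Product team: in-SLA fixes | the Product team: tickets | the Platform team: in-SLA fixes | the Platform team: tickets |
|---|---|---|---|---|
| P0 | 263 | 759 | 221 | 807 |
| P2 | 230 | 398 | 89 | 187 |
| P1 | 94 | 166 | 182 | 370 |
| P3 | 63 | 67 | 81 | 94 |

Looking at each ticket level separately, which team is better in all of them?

the Product team

P0: the Product team 263/759 = 34.7%, the Platform team 221/807 = 27.4% → the Product team
P2: the Product team 230/398 = 57.8%, the Platform team 89/187 = 47.6% → the Product team
P1: the Product team 94/166 = 56.6%, the Platform team 182/370 = 49.2% → the Product team
P3: the Product team 63/67 = 94.0%, the Platform team 81/94 = 86.2% → the Product team
The Product team has the higher rate in all 4 groups.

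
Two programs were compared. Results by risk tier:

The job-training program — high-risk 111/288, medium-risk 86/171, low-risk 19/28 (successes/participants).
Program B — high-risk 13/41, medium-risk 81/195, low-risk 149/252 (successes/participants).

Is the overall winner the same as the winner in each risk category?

No

High-risk: the job-training program 111/288 = 38.5%, Program B 13/41 = 31.7% → the job-training program
Medium-risk: the job-training program 86/171 = 50.3%, Program B 81/195 = 41.5% → the job-training program
Low-risk: the job-training program 19/28 = 67.9%, Program B 149/252 = 59.1% → the job-training program
Overall: the job-training program 216/487 = 44.4%, Program B 243/488 = 49.8% → Program B
The job-training program wins each risk group but Program B wins overall — the comparison reverses. The job-training program's participants skew toward high-risk, which has a lower base rate.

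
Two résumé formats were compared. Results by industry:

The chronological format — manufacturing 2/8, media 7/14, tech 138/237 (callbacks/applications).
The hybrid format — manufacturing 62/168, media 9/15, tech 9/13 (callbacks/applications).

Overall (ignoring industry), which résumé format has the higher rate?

the chronological format

Manufacturing: the chronological format 2/8 = 25.0%, the hybrid format 62/168 = 36.9% → the hybrid format
Media: the chronological format 7/14 = 50.0%, the hybrid format 9/15 = 60.0% → the hybrid format
Tech: the chronological format 138/237 = 58.2%, the hybrid format 9/13 = 69.2% → the hybrid format
Overall: the chronological format 147/259 = 56.8%, the hybrid format 80/196 = 40.8% → the chronological format
(The hybrid format wins every industry group but the chronological format wins overall — the hybrid format's applications skew toward the low-rate manufacturing group.)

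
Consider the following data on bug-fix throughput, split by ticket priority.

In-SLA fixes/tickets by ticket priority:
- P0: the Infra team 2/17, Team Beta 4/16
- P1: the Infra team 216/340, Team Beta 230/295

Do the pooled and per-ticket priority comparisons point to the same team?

P0: the Infra team 2/17 = 11.8%, Team Beta 4/16 = 25.0% → Team Beta
P1: the Infra team 216/340 = 63.5%, Team Beta 230/295 = 78.0% → Team Beta
Overall: the Infra team 218/357 = 61.1%, Team Beta 234/311 = 75.2% → Team Beta
Team Beta wins overall and in every ticket group — no reversal.

Yes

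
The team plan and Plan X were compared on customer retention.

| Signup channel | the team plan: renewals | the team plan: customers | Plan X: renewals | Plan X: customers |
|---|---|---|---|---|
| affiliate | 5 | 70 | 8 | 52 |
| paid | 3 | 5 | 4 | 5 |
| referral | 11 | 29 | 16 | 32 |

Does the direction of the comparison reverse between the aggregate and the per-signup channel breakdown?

No

Affiliate: the team plan 5/70 = 7.1%, Plan X 8/52 = 15.4% → Plan X
Paid: the team plan 3/5 = 60.0%, Plan X 4/5 = 80.0% → Plan X
Referral: the team plan 11/29 = 37.9%, Plan X 16/32 = 50.0% → Plan X
Overall: the team plan 19/104 = 18.3%, Plan X 28/89 = 31.5% → Plan X
Plan X wins overall and in every signup group — no reversal.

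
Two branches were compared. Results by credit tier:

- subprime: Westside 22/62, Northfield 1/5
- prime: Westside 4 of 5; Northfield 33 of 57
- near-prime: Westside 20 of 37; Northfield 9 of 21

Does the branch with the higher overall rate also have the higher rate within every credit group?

Subprime: Westside 22/62 = 35.5%, Northfield 1/5 = 20.0% → Westside
Prime: Westside 4/5 = 80.0%, Northfield 33/57 = 57.9% → Westside
Near-prime: Westside 20/37 = 54.1%, Northfield 9/21 = 42.9% → Westside
Overall: Westside 46/104 = 44.2%, Northfield 43/83 = 51.8% → Northfield
Westside wins each credit group but Northfield wins overall — the comparison reverses. Westside's applications skew toward subprime, which has a lower base rate.

No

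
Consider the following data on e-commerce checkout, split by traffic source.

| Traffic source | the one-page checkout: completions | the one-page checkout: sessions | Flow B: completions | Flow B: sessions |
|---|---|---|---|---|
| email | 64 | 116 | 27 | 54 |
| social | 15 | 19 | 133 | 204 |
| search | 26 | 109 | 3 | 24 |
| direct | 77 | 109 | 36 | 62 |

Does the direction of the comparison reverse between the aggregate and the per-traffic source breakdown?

Yes

Email: the one-page checkout 64/116 = 55.2%, Flow B 27/54 = 50.0% → the one-page checkout
Social: the one-page checkout 15/19 = 78.9%, Flow B 133/204 = 65.2% → the one-page checkout
Search: the one-page checkout 26/109 = 23.9%, Flow B 3/24 = 12.5% → the one-page checkout
Direct: the one-page checkout 77/109 = 70.6%, Flow B 36/62 = 58.1% → the one-page checkout
Overall: the one-page checkout 182/353 = 51.6%, Flow B 199/344 = 57.8% → Flow B
The one-page checkout wins each traffic group but Flow B wins overall — the comparison reverses. The one-page checkout's sessions skew toward search, which has a lower base rate.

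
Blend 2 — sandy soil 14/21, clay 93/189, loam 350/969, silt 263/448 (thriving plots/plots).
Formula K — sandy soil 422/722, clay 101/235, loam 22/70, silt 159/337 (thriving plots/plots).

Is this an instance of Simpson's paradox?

Yes

Sandy soil: Blend 2 14/21 = 66.7%, Formula K 422/722 = 58.4% → Blend 2
Clay: Blend 2 93/189 = 49.2%, Formula K 101/235 = 43.0% → Blend 2
Loam: Blend 2 350/969 = 36.1%, Formula K 22/70 = 31.4% → Blend 2
Silt: Blend 2 263/448 = 58.7%, Formula K 159/337 = 47.2% → Blend 2
Overall: Blend 2 720/1627 = 44.3%, Formula K 704/1364 = 51.6% → Formula K
Blend 2 wins each soil group but Formula K wins overall — the comparison reverses. Blend 2's plots skew toward loam, which has a lower base rate.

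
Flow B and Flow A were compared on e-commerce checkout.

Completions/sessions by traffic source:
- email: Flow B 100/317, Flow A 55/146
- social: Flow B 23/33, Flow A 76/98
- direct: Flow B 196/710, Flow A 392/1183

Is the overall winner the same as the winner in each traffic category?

Email: Flow B 100/317 = 31.5%, Flow A 55/146 = 37.7% → Flow A
Social: Flow B 23/33 = 69.7%, Flow A 76/98 = 77.6% → Flow A
Direct: Flow B 196/710 = 27.6%, Flow A 392/1183 = 33.1% → Flow A
Overall: Flow B 319/1060 = 30.1%, Flow A 523/1427 = 36.7% → Flow A
Flow A wins overall and in every traffic group — no reversal.

Yes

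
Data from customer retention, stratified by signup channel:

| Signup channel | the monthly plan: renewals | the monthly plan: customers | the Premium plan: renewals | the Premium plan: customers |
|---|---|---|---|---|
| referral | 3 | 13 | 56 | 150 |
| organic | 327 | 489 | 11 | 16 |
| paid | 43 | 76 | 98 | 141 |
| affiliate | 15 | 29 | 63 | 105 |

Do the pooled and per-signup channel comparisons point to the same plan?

No

Referral: the monthly plan 3/13 = 23.1%, the Premium plan 56/150 = 37.3% → the Premium plan
Organic: the monthly plan 327/489 = 66.9%, the Premium plan 11/16 = 68.8% → the Premium plan
Paid: the monthly plan 43/76 = 56.6%, the Premium plan 98/141 = 69.5% → the Premium plan
Affiliate: the monthly plan 15/29 = 51.7%, the Premium plan 63/105 = 60.0% → the Premium plan
Overall: the monthly plan 388/607 = 63.9%, the Premium plan 228/412 = 55.3% → the monthly plan
The Premium plan wins each signup group but the monthly plan wins overall — the comparison reverses. The Premium plan's customers skew toward referral, which has a lower base rate.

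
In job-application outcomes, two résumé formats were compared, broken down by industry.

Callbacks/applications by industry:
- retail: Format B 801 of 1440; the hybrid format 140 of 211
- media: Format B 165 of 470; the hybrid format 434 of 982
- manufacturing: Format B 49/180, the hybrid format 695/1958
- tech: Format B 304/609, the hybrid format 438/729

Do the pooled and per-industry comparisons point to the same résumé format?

No

Retail: Format B 801/1440 = 55.6%, the hybrid format 140/211 = 66.4% → the hybrid format
Media: Format B 165/470 = 35.1%, the hybrid format 434/982 = 44.2% → the hybrid format
Manufacturing: Format B 49/180 = 27.2%, the hybrid format 695/1958 = 35.5% → the hybrid format
Tech: Format B 304/609 = 49.9%, the hybrid format 438/729 = 60.1% → the hybrid format
Overall: Format B 1319/2699 = 48.9%, the hybrid format 1707/3880 = 44.0% → Format B
The hybrid format wins each industry group but Format B wins overall — the comparison reverses. The hybrid format's applications skew toward manufacturing, which has a lower base rate.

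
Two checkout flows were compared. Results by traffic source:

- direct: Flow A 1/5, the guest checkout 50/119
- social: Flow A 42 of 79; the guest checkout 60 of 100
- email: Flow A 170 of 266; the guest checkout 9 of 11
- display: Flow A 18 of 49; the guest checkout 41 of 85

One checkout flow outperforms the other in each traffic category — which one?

the guest checkout

Direct: Flow A 1/5 = 20.0%, the guest checkout 50/119 = 42.0% → the guest checkout
Social: Flow A 42/79 = 53.2%, the guest checkout 60/100 = 60.0% → the guest checkout
Email: Flow A 170/266 = 63.9%, the guest checkout 9/11 = 81.8% → the guest checkout
Display: Flow A 18/49 = 36.7%, the guest checkout 41/85 = 48.2% → the guest checkout
The guest checkout has the higher rate in all 4 groups.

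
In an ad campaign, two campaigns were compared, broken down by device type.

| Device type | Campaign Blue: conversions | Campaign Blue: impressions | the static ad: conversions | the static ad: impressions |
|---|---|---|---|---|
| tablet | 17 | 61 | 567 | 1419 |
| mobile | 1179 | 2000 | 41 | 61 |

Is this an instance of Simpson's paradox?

Yes

Tablet: Campaign Blue 17/61 = 27.9%, the static ad 567/1419 = 40.0% → the static ad
Mobile: Campaign Blue 1179/2000 = 59.0%, the static ad 41/61 = 67.2% → the static ad
Overall: Campaign Blue 1196/2061 = 58.0%, the static ad 608/1480 = 41.1% → Campaign Blue
The static ad wins each device group but Campaign Blue wins overall — the comparison reverses. The static ad's impressions skew toward tablet, which has a lower base rate.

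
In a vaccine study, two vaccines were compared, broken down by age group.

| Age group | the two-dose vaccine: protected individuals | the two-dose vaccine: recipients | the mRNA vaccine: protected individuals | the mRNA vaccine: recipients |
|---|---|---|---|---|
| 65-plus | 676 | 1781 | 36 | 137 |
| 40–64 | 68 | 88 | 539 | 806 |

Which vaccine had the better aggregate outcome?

the mRNA vaccine

65-plus: the two-dose vaccine 676/1781 = 38.0%, the mRNA vaccine 36/137 = 26.3% → the two-dose vaccine
40–64: the two-dose vaccine 68/88 = 77.3%, the mRNA vaccine 539/806 = 66.9% → the two-dose vaccine
Overall: the two-dose vaccine 744/1869 = 39.8%, the mRNA vaccine 575/943 = 61.0% → the mRNA vaccine
(The two-dose vaccine wins every age group but the mRNA vaccine wins overall — the two-dose vaccine's recipients skew toward the low-rate 65-plus group.)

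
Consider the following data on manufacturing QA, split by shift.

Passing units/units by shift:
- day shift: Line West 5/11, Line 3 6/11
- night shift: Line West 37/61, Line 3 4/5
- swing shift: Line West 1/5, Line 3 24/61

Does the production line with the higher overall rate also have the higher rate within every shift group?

No

Day shift: Line West 5/11 = 45.5%, Line 3 6/11 = 54.5% → Line 3
Night shift: Line West 37/61 = 60.7%, Line 3 4/5 = 80.0% → Line 3
Swing shift: Line West 1/5 = 20.0%, Line 3 24/61 = 39.3% → Line 3
Overall: Line West 43/77 = 55.8%, Line 3 34/77 = 44.2% → Line West
Line 3 wins each shift group but Line West wins overall — the comparison reverses. Line 3's units skew toward swing shift, which has a lower base rate.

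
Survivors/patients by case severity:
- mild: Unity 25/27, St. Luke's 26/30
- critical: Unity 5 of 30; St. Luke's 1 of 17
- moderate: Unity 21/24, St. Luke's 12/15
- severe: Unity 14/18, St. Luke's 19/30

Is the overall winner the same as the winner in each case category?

Yes

Mild: Unity 25/27 = 92.6%, St. Luke's 26/30 = 86.7% → Unity
Critical: Unity 5/30 = 16.7%, St. Luke's 1/17 = 5.9% → Unity
Moderate: Unity 21/24 = 87.5%, St. Luke's 12/15 = 80.0% → Unity
Severe: Unity 14/18 = 77.8%, St. Luke's 19/30 = 63.3% → Unity
Overall: Unity 65/99 = 65.7%, St. Luke's 58/92 = 63.0% → Unity
Unity wins overall and in every case group — no reversal.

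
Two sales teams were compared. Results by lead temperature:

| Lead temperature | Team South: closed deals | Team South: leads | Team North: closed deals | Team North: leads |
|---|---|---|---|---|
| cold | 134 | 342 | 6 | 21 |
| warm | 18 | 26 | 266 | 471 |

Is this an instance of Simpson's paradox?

Yes

Cold: Team South 134/342 = 39.2%, Team North 6/21 = 28.6% → Team South
Warm: Team South 18/26 = 69.2%, Team North 266/471 = 56.5% → Team South
Overall: Team South 152/368 = 41.3%, Team North 272/492 = 55.3% → Team North
Team South wins each lead group but Team North wins overall — the comparison reverses. Team South's leads skew toward cold, which has a lower base rate.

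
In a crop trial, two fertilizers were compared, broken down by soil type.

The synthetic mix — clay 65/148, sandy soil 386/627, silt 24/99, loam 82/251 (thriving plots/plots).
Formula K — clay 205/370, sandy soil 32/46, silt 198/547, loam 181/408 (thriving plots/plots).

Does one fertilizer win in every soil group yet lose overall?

Yes

Clay: the synthetic mix 65/148 = 43.9%, Formula K 205/370 = 55.4% → Formula K
Sandy soil: the synthetic mix 386/627 = 61.6%, Formula K 32/46 = 69.6% → Formula K
Silt: the synthetic mix 24/99 = 24.2%, Formula K 198/547 = 36.2% → Formula K
Loam: the synthetic mix 82/251 = 32.7%, Formula K 181/408 = 44.4% → Formula K
Overall: the synthetic mix 557/1125 = 49.5%, Formula K 616/1371 = 44.9% → the synthetic mix
Formula K wins each soil group but the synthetic mix wins overall — the comparison reverses. Formula K's plots skew toward silt, which has a lower base rate.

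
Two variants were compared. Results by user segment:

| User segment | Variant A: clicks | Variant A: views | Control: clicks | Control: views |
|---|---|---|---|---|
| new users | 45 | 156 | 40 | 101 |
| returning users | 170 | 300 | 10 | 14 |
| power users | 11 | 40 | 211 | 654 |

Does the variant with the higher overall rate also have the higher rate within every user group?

No

New users: Variant A 45/156 = 28.8%, Control 40/101 = 39.6% → Control
Returning users: Variant A 170/300 = 56.7%, Control 10/14 = 71.4% → Control
Power users: Variant A 11/40 = 27.5%, Control 211/654 = 32.3% → Control
Overall: Variant A 226/496 = 45.6%, Control 261/769 = 33.9% → Variant A
Control wins each user group but Variant A wins overall — the comparison reverses. Control's views skew toward power users, which has a lower base rate.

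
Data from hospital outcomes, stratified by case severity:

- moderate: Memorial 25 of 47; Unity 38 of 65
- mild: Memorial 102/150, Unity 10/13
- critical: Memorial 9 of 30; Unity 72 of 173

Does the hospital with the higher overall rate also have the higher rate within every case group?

No

Moderate: Memorial 25/47 = 53.2%, Unity 38/65 = 58.5% → Unity
Mild: Memorial 102/150 = 68.0%, Unity 10/13 = 76.9% → Unity
Critical: Memorial 9/30 = 30.0%, Unity 72/173 = 41.6% → Unity
Overall: Memorial 136/227 = 59.9%, Unity 120/251 = 47.8% → Memorial
Unity wins each case group but Memorial wins overall — the comparison reverses. Unity's patients skew toward critical, which has a lower base rate.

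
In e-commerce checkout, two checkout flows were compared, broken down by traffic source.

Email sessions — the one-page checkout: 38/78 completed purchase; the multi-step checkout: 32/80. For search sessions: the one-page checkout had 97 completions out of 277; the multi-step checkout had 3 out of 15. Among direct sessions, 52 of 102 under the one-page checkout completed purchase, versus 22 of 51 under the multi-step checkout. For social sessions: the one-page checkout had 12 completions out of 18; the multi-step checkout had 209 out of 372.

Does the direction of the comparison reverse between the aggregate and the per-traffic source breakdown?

Yes

Email: the one-page checkout 38/78 = 48.7%, the multi-step checkout 32/80 = 40.0% → the one-page checkout
Search: the one-page checkout 97/277 = 35.0%, the multi-step checkout 3/15 = 20.0% → the one-page checkout
Direct: the one-page checkout 52/102 = 51.0%, the multi-step checkout 22/51 = 43.1% → the one-page checkout
Social: the one-page checkout 12/18 = 66.7%, the multi-step checkout 209/372 = 56.2% → the one-page checkout
Overall: the one-page checkout 199/475 = 41.9%, the multi-step checkout 266/518 = 51.4% → the multi-step checkout
The one-page checkout wins each traffic group but the multi-step checkout wins overall — the comparison reverses. The one-page checkout's sessions skew toward search, which has a lower base rate.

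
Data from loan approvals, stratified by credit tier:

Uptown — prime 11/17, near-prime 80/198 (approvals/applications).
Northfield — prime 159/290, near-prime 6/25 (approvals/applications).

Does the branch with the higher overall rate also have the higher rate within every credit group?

Prime: Uptown 11/17 = 64.7%, Northfield 159/290 = 54.8% → Uptown
Near-prime: Uptown 80/198 = 40.4%, Northfield 6/25 = 24.0% → Uptown
Overall: Uptown 91/215 = 42.3%, Northfield 165/315 = 52.4% → Northfield
Uptown wins each credit group but Northfield wins overall — the comparison reverses. Uptown's applications skew toward near-prime, which has a lower base rate.

No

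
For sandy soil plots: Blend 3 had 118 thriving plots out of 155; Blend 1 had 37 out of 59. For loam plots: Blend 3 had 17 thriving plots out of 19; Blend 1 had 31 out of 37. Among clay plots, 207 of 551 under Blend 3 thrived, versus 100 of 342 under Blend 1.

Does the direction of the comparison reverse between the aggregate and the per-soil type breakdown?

Sandy soil: Blend 3 118/155 = 76.1%, Blend 1 37/59 = 62.7% → Blend 3
Loam: Blend 3 17/19 = 89.5%, Blend 1 31/37 = 83.8% → Blend 3
Clay: Blend 3 207/551 = 37.6%, Blend 1 100/342 = 29.2% → Blend 3
Overall: Blend 3 342/725 = 47.2%, Blend 1 168/438 = 38.4% → Blend 3
Blend 3 wins overall and in every soil group — no reversal.

No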